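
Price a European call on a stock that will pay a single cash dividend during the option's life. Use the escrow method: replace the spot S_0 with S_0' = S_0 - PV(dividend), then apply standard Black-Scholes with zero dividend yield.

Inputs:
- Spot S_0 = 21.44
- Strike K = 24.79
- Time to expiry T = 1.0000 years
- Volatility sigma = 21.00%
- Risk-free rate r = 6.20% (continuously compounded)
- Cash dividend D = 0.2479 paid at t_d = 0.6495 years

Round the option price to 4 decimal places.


PV(D) = D * exp(-r * t_d) = 0.2479 * 0.96053102 = 0.23811564
S_0' = S_0 - PV(D) = 21.4400 - 0.23811564 = 21.20188436
d1 = (ln(S_0'/K) + (r + sigma^2/2)*T) / (sigma*sqrt(T)) = -0.34428706
d2 = d1 - sigma*sqrt(T) = -0.55428706
exp(-rT) = 0.93988289
N(d1) = 0.36531521; N(d2) = 0.28969120
C = S_0' * N(d1) - K * exp(-rT) * N(d2) = 21.20188436 * 0.36531521 - 24.7900 * 0.93988289 * 0.28969120 = 0.9957

Answer: Price = 0.9957


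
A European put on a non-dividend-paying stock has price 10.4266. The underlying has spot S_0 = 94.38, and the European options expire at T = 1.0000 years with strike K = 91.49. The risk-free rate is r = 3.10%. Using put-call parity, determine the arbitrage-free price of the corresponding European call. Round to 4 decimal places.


Put-call parity: C - P = S_0 * exp(-qT) - K * exp(-rT).
S_0 * exp(-qT) = 94.3800 * 1.00000000 = 94.38000000
K * exp(-rT) = 91.4900 * 0.96947557 = 88.69732018
C = P + S*exp(-qT) - K*exp(-rT)
C = 10.4266 + 94.38000000 - 88.69732018 = 16.1093

Answer: Call price = 16.1093


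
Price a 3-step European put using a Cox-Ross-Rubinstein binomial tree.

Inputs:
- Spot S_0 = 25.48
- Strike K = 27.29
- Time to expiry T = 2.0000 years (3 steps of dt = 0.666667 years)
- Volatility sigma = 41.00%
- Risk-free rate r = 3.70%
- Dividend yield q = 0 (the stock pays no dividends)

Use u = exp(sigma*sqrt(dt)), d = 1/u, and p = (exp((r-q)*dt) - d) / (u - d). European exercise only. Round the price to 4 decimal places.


dt = T/N = 0.666667
u = exp(sigma*sqrt(dt)) = 1.397610; d = 1/u = 0.715507
p = (exp((r-q)*dt) - d) / (u - d) = 0.453694
Discount per step: exp(-r*dt) = 0.975635
Stock lattice S(k, i) with i counting down-moves:
  k=0: S(0,0) = 25.4800
  k=1: S(1,0) = 35.6111; S(1,1) = 18.2311
  k=2: S(2,0) = 49.7704; S(2,1) = 25.4800; S(2,2) = 13.0445
  k=3: S(3,0) = 69.5596; S(3,1) = 35.6111; S(3,2) = 18.2311; S(3,3) = 9.3334
Terminal payoffs V(N, i) = max(K - S_T, 0):
  V(3,0) = 0.000000; V(3,1) = 0.000000; V(3,2) = 9.058876; V(3,3) = 17.956566
Backward induction: V(k, i) = exp(-r*dt) * [p * V(k+1, i) + (1-p) * V(k+1, i+1)].
  V(2,0) = exp(-r*dt) * [p*0.000000 + (1-p)*0.000000] = 0.000000
  V(2,1) = exp(-r*dt) * [p*0.000000 + (1-p)*9.058876] = 4.828335
  V(2,2) = exp(-r*dt) * [p*9.058876 + (1-p)*17.956566] = 13.580580
  V(1,0) = exp(-r*dt) * [p*0.000000 + (1-p)*4.828335] = 2.573478
  V(1,1) = exp(-r*dt) * [p*4.828335 + (1-p)*13.580580] = 9.375595
  V(0,0) = exp(-r*dt) * [p*2.573478 + (1-p)*9.375595] = 6.136269

Answer: Price = V(0,0) = 6.1363


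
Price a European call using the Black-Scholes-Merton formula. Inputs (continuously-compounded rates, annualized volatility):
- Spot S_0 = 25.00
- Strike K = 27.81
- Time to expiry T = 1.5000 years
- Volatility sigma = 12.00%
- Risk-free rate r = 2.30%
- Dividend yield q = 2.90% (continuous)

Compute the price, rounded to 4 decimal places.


Answer: Price = 0.4584

Derivation:
d1 = (ln(S/K) + (r - q + 0.5*sigma^2) * T) / (sigma * sqrt(T)) = -0.71252828
d2 = d1 - sigma * sqrt(T) = -0.85949767
exp(-rT) = 0.96608834; exp(-qT) = 0.95743255
C = S_0 * exp(-qT) * N(d1) - K * exp(-rT) * N(d2)
N(d1) = 0.23806885; N(d2) = 0.19503300
C = 25.0000 * 0.95743255 * 0.23806885 - 27.8100 * 0.96608834 * 0.19503300 = 0.4584


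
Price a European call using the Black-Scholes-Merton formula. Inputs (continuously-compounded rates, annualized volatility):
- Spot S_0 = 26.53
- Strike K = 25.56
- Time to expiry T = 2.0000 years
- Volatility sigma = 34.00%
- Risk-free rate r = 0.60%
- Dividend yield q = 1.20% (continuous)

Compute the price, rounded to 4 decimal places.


Answer: Price = 5.1891

Derivation:
d1 = (ln(S/K) + (r - q + 0.5*sigma^2) * T) / (sigma * sqrt(T)) = 0.29292426
d2 = d1 - sigma * sqrt(T) = -0.18790835
exp(-rT) = 0.98807171; exp(-qT) = 0.97628571
C = S_0 * exp(-qT) * N(d1) - K * exp(-rT) * N(d2)
N(d1) = 0.61520998; N(d2) = 0.42547425
C = 26.5300 * 0.97628571 * 0.61520998 - 25.5600 * 0.98807171 * 0.42547425 = 5.1891


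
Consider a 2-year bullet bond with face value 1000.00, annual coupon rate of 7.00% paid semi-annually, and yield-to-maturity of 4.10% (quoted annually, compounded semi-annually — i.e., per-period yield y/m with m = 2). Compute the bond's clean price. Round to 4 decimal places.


Answer: Price = 1055.1451

Derivation:
Coupon per period c = face * coupon_rate / m = 35.000000
Periods per year m = 2; per-period yield y/m = 0.020500
Number of cashflows N = 4
Cashflows (t years, CF_t, discount factor 1/(1+y/m)^(m*t), PV):
  t = 0.5000: CF_t = 35.000000, DF = 0.979912, PV = 34.296913
  t = 1.0000: CF_t = 35.000000, DF = 0.960227, PV = 33.607950
  t = 1.5000: CF_t = 35.000000, DF = 0.940938, PV = 32.932827
  t = 2.0000: CF_t = 1035.000000, DF = 0.922036, PV = 954.307449
Price P = sum_t PV_t = 1055.145139


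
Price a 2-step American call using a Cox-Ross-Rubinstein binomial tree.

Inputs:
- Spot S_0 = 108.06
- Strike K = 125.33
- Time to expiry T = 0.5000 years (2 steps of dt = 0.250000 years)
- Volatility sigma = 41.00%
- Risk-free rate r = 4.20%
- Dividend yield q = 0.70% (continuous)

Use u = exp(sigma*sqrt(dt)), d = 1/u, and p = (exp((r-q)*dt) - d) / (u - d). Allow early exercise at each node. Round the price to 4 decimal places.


Answer: Price = V(0,0) = 8.1183

Derivation:
dt = T/N = 0.250000
u = exp(sigma*sqrt(dt)) = 1.227525; d = 1/u = 0.814647
p = (exp((r-q)*dt) - d) / (u - d) = 0.470214
Discount per step: exp(-r*dt) = 0.989555
Stock lattice S(k, i) with i counting down-moves:
  k=0: S(0,0) = 108.0600
  k=1: S(1,0) = 132.6464; S(1,1) = 88.0308
  k=2: S(2,0) = 162.8267; S(2,1) = 108.0600; S(2,2) = 71.7140
Terminal payoffs V(N, i) = max(S_T - K, 0):
  V(2,0) = 37.496730; V(2,1) = 0.000000; V(2,2) = 0.000000
Backward induction: V(k, i) = exp(-r*dt) * [p * V(k+1, i) + (1-p) * V(k+1, i+1)]; then take max(V_cont, immediate exercise) for American.
  V(1,0) = exp(-r*dt) * [p*37.496730 + (1-p)*0.000000] = 17.447341; exercise = 7.316359; V(1,0) = max -> 17.447341
  V(1,1) = exp(-r*dt) * [p*0.000000 + (1-p)*0.000000] = 0.000000; exercise = 0.000000; V(1,1) = max -> 0.000000
  V(0,0) = exp(-r*dt) * [p*17.447341 + (1-p)*0.000000] = 8.118300; exercise = 0.000000; V(0,0) = max -> 8.118300


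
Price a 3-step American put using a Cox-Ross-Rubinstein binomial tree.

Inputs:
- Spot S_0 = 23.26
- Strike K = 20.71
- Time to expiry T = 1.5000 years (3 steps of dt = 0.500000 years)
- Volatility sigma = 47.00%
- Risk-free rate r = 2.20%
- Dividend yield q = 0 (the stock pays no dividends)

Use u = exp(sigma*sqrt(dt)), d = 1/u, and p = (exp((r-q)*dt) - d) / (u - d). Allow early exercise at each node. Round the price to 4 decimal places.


dt = T/N = 0.500000
u = exp(sigma*sqrt(dt)) = 1.394227; d = 1/u = 0.717243
p = (exp((r-q)*dt) - d) / (u - d) = 0.434010
Discount per step: exp(-r*dt) = 0.989060
Stock lattice S(k, i) with i counting down-moves:
  k=0: S(0,0) = 23.2600
  k=1: S(1,0) = 32.4297; S(1,1) = 16.6831
  k=2: S(2,0) = 45.2144; S(2,1) = 23.2600; S(2,2) = 11.9658
  k=3: S(3,0) = 63.0391; S(3,1) = 32.4297; S(3,2) = 16.6831; S(3,3) = 8.5824
Terminal payoffs V(N, i) = max(K - S_T, 0):
  V(3,0) = 0.000000; V(3,1) = 0.000000; V(3,2) = 4.026921; V(3,3) = 12.127591
Backward induction: V(k, i) = exp(-r*dt) * [p * V(k+1, i) + (1-p) * V(k+1, i+1)]; then take max(V_cont, immediate exercise) for American.
  V(2,0) = exp(-r*dt) * [p*0.000000 + (1-p)*0.000000] = 0.000000; exercise = 0.000000; V(2,0) = max -> 0.000000
  V(2,1) = exp(-r*dt) * [p*0.000000 + (1-p)*4.026921] = 2.254265; exercise = 0.000000; V(2,1) = max -> 2.254265
  V(2,2) = exp(-r*dt) * [p*4.026921 + (1-p)*12.127591] = 8.517612; exercise = 8.744174; V(2,2) = max -> 8.744174
  V(1,0) = exp(-r*dt) * [p*0.000000 + (1-p)*2.254265] = 1.261935; exercise = 0.000000; V(1,0) = max -> 1.261935
  V(1,1) = exp(-r*dt) * [p*2.254265 + (1-p)*8.744174] = 5.862646; exercise = 4.026921; V(1,1) = max -> 5.862646
  V(0,0) = exp(-r*dt) * [p*1.261935 + (1-p)*5.862646] = 3.823602; exercise = 0.000000; V(0,0) = max -> 3.823602

Answer: Price = V(0,0) = 3.8236


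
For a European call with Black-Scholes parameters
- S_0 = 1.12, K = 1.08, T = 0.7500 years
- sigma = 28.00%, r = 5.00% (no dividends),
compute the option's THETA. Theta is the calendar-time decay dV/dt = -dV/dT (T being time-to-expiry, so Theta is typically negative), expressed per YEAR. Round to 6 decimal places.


d1 = 0.4258685869; d2 = 0.1833814738
phi(d1) = 0.3643572051; exp(-qT) = 1.0000000000; exp(-rT) = 0.9631944177
Theta = -S*exp(-qT)*phi(d1)*sigma/(2*sqrt(T)) - r*K*exp(-rT)*N(d2) + q*S*exp(-qT)*N(d1)
N(d1) = 0.6648981970; N(d2) = 0.5727506444; sqrt(T) = 0.8660254038
Term 1 = -1.1200 * 1.0000000000 * 0.3643572051 * 0.2800 / (2 * 0.8660254038) = -0.0659694387
Term 2 = -0.0500 * 1.0800 * 0.9631944177 * 0.5727506444 = -0.0297901921
Term 3 = 0 (no dividend yield, q = 0)
Theta = -0.0659694387 + (-0.0297901921) + (0.0000000000) = -0.095760

Answer: Theta = -0.095760


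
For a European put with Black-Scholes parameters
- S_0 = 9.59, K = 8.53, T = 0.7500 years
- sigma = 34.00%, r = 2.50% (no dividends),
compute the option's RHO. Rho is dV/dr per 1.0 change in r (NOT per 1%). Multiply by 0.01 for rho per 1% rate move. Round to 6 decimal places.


d1 = 0.6087021799; d2 = 0.3142535426
phi(d1) = 0.3314767177; exp(-qT) = 1.0000000000; exp(-rT) = 0.9814246877
N(-d2) = 0.3766642399
Rho = -K*T*exp(-rT)*N(-d2) = -8.5300 * 0.7500 * 0.9814246877 * 0.3766642399 = -2.364948

Answer: Rho = -2.364948


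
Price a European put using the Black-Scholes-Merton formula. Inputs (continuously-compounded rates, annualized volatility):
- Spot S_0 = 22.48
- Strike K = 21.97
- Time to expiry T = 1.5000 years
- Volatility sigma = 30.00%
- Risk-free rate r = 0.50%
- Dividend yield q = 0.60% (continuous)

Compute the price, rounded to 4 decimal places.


d1 = (ln(S/K) + (r - q + 0.5*sigma^2) * T) / (sigma * sqrt(T)) = 0.24208617
d2 = d1 - sigma * sqrt(T) = -0.12533729
exp(-rT) = 0.99252805; exp(-qT) = 0.99104038
P = K * exp(-rT) * N(-d2) - S_0 * exp(-qT) * N(-d1)
N(-d1) = 0.40435670; N(-d2) = 0.54987173
P = 21.9700 * 0.99252805 * 0.54987173 - 22.4800 * 0.99104038 * 0.40435670 = 2.9819

Answer: Price = 2.9819


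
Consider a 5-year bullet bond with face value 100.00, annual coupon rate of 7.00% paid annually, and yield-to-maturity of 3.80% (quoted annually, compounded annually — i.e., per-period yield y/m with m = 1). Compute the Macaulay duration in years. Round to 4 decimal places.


Coupon per period c = face * coupon_rate / m = 7.000000
Periods per year m = 1; per-period yield y/m = 0.038000
Number of cashflows N = 5
Cashflows (t years, CF_t, discount factor 1/(1+y/m)^(m*t), PV):
  t = 1.0000: CF_t = 7.000000, DF = 0.963391, PV = 6.743738
  t = 2.0000: CF_t = 7.000000, DF = 0.928122, PV = 6.496857
  t = 3.0000: CF_t = 7.000000, DF = 0.894145, PV = 6.259015
  t = 4.0000: CF_t = 7.000000, DF = 0.861411, PV = 6.029879
  t = 5.0000: CF_t = 107.000000, DF = 0.829876, PV = 88.796738
Price P = sum_t PV_t = 114.326227
Macaulay numerator sum_t t * PV_t:
  t * PV_t at t = 1.0000: 6.743738
  t * PV_t at t = 2.0000: 12.993715
  t * PV_t at t = 3.0000: 18.777044
  t * PV_t at t = 4.0000: 24.119518
  t * PV_t at t = 5.0000: 443.983688
Macaulay duration D = (sum_t t * PV_t) / P = 506.617703 / 114.326227 = 4.431334

Answer: Macaulay duration = 4.4313 years


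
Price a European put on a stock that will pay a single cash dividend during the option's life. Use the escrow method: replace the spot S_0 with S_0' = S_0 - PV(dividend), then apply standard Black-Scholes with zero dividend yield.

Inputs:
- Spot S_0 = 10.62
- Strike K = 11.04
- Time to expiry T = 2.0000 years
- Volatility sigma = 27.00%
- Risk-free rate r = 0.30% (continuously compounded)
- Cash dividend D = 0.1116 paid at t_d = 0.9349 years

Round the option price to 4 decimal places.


PV(D) = D * exp(-r * t_d) = 0.1116 * 0.99719923 = 0.11128743
S_0' = S_0 - PV(D) = 10.6200 - 0.11128743 = 10.50871257
d1 = (ln(S_0'/K) + (r + sigma^2/2)*T) / (sigma*sqrt(T)) = 0.07746653
d2 = d1 - sigma*sqrt(T) = -0.30437113
exp(-rT) = 0.99401796
N(-d1) = 0.46912621; N(-d2) = 0.61957742
P = K * exp(-rT) * N(-d2) - S_0' * N(-d1) = 11.0400 * 0.99401796 * 0.61957742 - 10.50871257 * 0.46912621 = 1.8693

Answer: Price = 1.8693


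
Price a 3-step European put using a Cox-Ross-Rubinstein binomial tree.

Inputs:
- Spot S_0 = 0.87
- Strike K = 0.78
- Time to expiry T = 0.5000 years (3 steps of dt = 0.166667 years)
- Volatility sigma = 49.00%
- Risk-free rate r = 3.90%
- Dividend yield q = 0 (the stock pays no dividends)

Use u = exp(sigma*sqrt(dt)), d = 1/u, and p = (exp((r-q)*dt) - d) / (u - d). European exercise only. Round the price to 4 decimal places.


Answer: Price = V(0,0) = 0.0716

Derivation:
dt = T/N = 0.166667
u = exp(sigma*sqrt(dt)) = 1.221454; d = 1/u = 0.818697
p = (exp((r-q)*dt) - d) / (u - d) = 0.466347
Discount per step: exp(-r*dt) = 0.993521
Stock lattice S(k, i) with i counting down-moves:
  k=0: S(0,0) = 0.8700
  k=1: S(1,0) = 1.0627; S(1,1) = 0.7123
  k=2: S(2,0) = 1.2980; S(2,1) = 0.8700; S(2,2) = 0.5831
  k=3: S(3,0) = 1.5854; S(3,1) = 1.0627; S(3,2) = 0.7123; S(3,3) = 0.4774
Terminal payoffs V(N, i) = max(K - S_T, 0):
  V(3,0) = 0.000000; V(3,1) = 0.000000; V(3,2) = 0.067734; V(3,3) = 0.302594
Backward induction: V(k, i) = exp(-r*dt) * [p * V(k+1, i) + (1-p) * V(k+1, i+1)].
  V(2,0) = exp(-r*dt) * [p*0.000000 + (1-p)*0.000000] = 0.000000
  V(2,1) = exp(-r*dt) * [p*0.000000 + (1-p)*0.067734] = 0.035912
  V(2,2) = exp(-r*dt) * [p*0.067734 + (1-p)*0.302594] = 0.191817
  V(1,0) = exp(-r*dt) * [p*0.000000 + (1-p)*0.035912] = 0.019040
  V(1,1) = exp(-r*dt) * [p*0.035912 + (1-p)*0.191817] = 0.118339
  V(0,0) = exp(-r*dt) * [p*0.019040 + (1-p)*0.118339] = 0.071565


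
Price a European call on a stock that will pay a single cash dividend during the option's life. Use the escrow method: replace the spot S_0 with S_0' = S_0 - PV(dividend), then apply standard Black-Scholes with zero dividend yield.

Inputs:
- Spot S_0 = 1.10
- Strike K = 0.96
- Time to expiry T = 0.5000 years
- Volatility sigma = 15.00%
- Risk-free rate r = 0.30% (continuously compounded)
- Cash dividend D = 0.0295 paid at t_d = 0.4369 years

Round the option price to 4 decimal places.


Answer: Price = 0.1202

Derivation:
PV(D) = D * exp(-r * t_d) = 0.0295 * 0.99869016 = 0.02946136
S_0' = S_0 - PV(D) = 1.1000 - 0.02946136 = 1.07053864
d1 = (ln(S_0'/K) + (r + sigma^2/2)*T) / (sigma*sqrt(T)) = 1.09468538
d2 = d1 - sigma*sqrt(T) = 0.98861936
exp(-rT) = 0.99850112
N(d1) = 0.86317275; N(d2) = 0.83857530
C = S_0' * N(d1) - K * exp(-rT) * N(d2) = 1.07053864 * 0.86317275 - 0.9600 * 0.99850112 * 0.83857530 = 0.1202


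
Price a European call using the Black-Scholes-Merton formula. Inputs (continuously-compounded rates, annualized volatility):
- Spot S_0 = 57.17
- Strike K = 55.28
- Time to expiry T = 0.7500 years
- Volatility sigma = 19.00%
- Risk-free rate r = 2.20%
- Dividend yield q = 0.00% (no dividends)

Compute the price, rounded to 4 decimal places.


Answer: Price = 5.2222

Derivation:
d1 = (ln(S/K) + (r - q + 0.5*sigma^2) * T) / (sigma * sqrt(T)) = 0.38685875
d2 = d1 - sigma * sqrt(T) = 0.22231392
exp(-rT) = 0.98363538; exp(-qT) = 1.00000000
C = S_0 * exp(-qT) * N(d1) - K * exp(-rT) * N(d2)
N(d1) = 0.65056961; N(d2) = 0.58796524
C = 57.1700 * 1.00000000 * 0.65056961 - 55.2800 * 0.98363538 * 0.58796524 = 5.2222


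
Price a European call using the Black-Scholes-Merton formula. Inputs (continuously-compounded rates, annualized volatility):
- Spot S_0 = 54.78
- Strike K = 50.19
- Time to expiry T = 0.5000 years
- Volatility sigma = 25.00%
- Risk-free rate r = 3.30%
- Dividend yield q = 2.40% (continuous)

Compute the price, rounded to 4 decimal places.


Answer: Price = 6.5048

Derivation:
d1 = (ln(S/K) + (r - q + 0.5*sigma^2) * T) / (sigma * sqrt(T)) = 0.60887189
d2 = d1 - sigma * sqrt(T) = 0.43209519
exp(-rT) = 0.98363538; exp(-qT) = 0.98807171
C = S_0 * exp(-qT) * N(d1) - K * exp(-rT) * N(d2)
N(d1) = 0.72869532; N(d2) = 0.66716389
C = 54.7800 * 0.98807171 * 0.72869532 - 50.1900 * 0.98363538 * 0.66716389 = 6.5048


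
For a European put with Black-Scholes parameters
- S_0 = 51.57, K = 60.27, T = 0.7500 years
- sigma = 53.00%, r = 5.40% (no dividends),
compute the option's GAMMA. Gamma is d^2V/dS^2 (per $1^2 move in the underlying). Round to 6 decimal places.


d1 = -0.0219106811; d2 = -0.4809041451
phi(d1) = 0.3988465302; exp(-qT) = 1.0000000000; exp(-rT) = 0.9603091645
Gamma = exp(-qT) * phi(d1) / (S * sigma * sqrt(T)) = 1.0000000000 * 0.3988465302 / (51.5700 * 0.5300 * 0.8660254038) = 0.016850

Answer: Gamma = 0.016850


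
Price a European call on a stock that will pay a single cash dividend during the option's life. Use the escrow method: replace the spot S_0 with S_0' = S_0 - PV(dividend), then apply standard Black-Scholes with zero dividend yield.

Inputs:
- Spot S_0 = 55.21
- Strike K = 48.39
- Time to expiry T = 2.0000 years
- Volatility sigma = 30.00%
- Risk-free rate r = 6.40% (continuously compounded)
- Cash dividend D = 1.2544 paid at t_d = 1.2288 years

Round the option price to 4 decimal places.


PV(D) = D * exp(-r * t_d) = 1.2544 * 0.92436968 = 1.15952933
S_0' = S_0 - PV(D) = 55.2100 - 1.15952933 = 54.05047067
d1 = (ln(S_0'/K) + (r + sigma^2/2)*T) / (sigma*sqrt(T)) = 0.77457672
d2 = d1 - sigma*sqrt(T) = 0.35031265
exp(-rT) = 0.87985338
N(d1) = 0.78070509; N(d2) = 0.63694796
C = S_0' * N(d1) - K * exp(-rT) * N(d2) = 54.05047067 * 0.78070509 - 48.3900 * 0.87985338 * 0.63694796 = 15.0787

Answer: Price = 15.0787


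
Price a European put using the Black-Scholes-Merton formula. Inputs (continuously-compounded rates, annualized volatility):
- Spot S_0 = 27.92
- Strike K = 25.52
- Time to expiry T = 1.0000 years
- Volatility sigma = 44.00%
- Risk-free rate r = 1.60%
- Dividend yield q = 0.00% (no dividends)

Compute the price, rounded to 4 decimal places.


d1 = (ln(S/K) + (r - q + 0.5*sigma^2) * T) / (sigma * sqrt(T)) = 0.46063823
d2 = d1 - sigma * sqrt(T) = 0.02063823
exp(-rT) = 0.98412732; exp(-qT) = 1.00000000
P = K * exp(-rT) * N(-d2) - S_0 * exp(-qT) * N(-d1)
N(-d1) = 0.32252909; N(-d2) = 0.49176712
P = 25.5200 * 0.98412732 * 0.49176712 - 27.9200 * 1.00000000 * 0.32252909 = 3.3457

Answer: Price = 3.3457


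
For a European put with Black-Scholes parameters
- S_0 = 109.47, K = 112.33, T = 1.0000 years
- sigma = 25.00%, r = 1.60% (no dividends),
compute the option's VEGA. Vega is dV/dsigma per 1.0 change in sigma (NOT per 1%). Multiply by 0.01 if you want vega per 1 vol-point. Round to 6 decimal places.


d1 = 0.0858382859; d2 = -0.1641617141
phi(d1) = 0.3974752389; exp(-qT) = 1.0000000000; exp(-rT) = 0.9841273201
Vega = S * exp(-qT) * phi(d1) * sqrt(T) = 109.4700 * 1.0000000000 * 0.3974752389 * 1.0000000000 = 43.511614

Answer: Vega = 43.511614


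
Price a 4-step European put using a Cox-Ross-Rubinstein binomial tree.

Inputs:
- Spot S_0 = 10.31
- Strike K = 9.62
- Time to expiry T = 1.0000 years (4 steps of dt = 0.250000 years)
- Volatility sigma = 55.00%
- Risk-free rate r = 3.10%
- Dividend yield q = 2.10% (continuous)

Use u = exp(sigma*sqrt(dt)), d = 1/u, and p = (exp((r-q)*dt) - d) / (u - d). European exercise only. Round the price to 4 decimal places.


dt = T/N = 0.250000
u = exp(sigma*sqrt(dt)) = 1.316531; d = 1/u = 0.759572
p = (exp((r-q)*dt) - d) / (u - d) = 0.436174
Discount per step: exp(-r*dt) = 0.992280
Stock lattice S(k, i) with i counting down-moves:
  k=0: S(0,0) = 10.3100
  k=1: S(1,0) = 13.5734; S(1,1) = 7.8312
  k=2: S(2,0) = 17.8698; S(2,1) = 10.3100; S(2,2) = 5.9484
  k=3: S(3,0) = 23.5262; S(3,1) = 13.5734; S(3,2) = 7.8312; S(3,3) = 4.5182
  k=4: S(4,0) = 30.9730; S(4,1) = 17.8698; S(4,2) = 10.3100; S(4,3) = 5.9484; S(4,4) = 3.4319
Terminal payoffs V(N, i) = max(K - S_T, 0):
  V(4,0) = 0.000000; V(4,1) = 0.000000; V(4,2) = 0.000000; V(4,3) = 3.671647; V(4,4) = 6.188099
Backward induction: V(k, i) = exp(-r*dt) * [p * V(k+1, i) + (1-p) * V(k+1, i+1)].
  V(3,0) = exp(-r*dt) * [p*0.000000 + (1-p)*0.000000] = 0.000000
  V(3,1) = exp(-r*dt) * [p*0.000000 + (1-p)*0.000000] = 0.000000
  V(3,2) = exp(-r*dt) * [p*0.000000 + (1-p)*3.671647] = 2.054187
  V(3,3) = exp(-r*dt) * [p*3.671647 + (1-p)*6.188099] = 5.051189
  V(2,0) = exp(-r*dt) * [p*0.000000 + (1-p)*0.000000] = 0.000000
  V(2,1) = exp(-r*dt) * [p*0.000000 + (1-p)*2.054187] = 1.149262
  V(2,2) = exp(-r*dt) * [p*2.054187 + (1-p)*5.051189] = 3.715070
  V(1,0) = exp(-r*dt) * [p*0.000000 + (1-p)*1.149262] = 0.642981
  V(1,1) = exp(-r*dt) * [p*1.149262 + (1-p)*3.715070] = 2.575890
  V(0,0) = exp(-r*dt) * [p*0.642981 + (1-p)*2.575890] = 1.719428

Answer: Price = V(0,0) = 1.7194


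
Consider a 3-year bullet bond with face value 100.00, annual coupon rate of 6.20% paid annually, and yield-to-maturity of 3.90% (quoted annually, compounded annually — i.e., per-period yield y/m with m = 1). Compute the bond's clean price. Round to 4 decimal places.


Coupon per period c = face * coupon_rate / m = 6.200000
Periods per year m = 1; per-period yield y/m = 0.039000
Number of cashflows N = 3
Cashflows (t years, CF_t, discount factor 1/(1+y/m)^(m*t), PV):
  t = 1.0000: CF_t = 6.200000, DF = 0.962464, PV = 5.967276
  t = 2.0000: CF_t = 6.200000, DF = 0.926337, PV = 5.743288
  t = 3.0000: CF_t = 106.200000, DF = 0.891566, PV = 94.684278
Price P = sum_t PV_t = 106.394843

Answer: Price = 106.3948


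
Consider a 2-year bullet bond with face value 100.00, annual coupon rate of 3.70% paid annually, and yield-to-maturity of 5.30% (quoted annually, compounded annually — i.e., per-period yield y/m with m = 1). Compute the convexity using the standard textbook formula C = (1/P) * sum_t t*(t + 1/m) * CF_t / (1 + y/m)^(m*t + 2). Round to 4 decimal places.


Coupon per period c = face * coupon_rate / m = 3.700000
Periods per year m = 1; per-period yield y/m = 0.053000
Number of cashflows N = 2
Cashflows (t years, CF_t, discount factor 1/(1+y/m)^(m*t), PV):
  t = 1.0000: CF_t = 3.700000, DF = 0.949668, PV = 3.513770
  t = 2.0000: CF_t = 103.700000, DF = 0.901869, PV = 93.523772
Price P = sum_t PV_t = 97.037542
Convexity numerator sum_t t*(t + 1/m) * CF_t / (1+y/m)^(m*t + 2):
  t = 1.0000: term = 6.337918
  t = 2.0000: term = 506.076909
Convexity = (1/P) * sum = 512.414827 / 97.037542 = 5.280583

Answer: Convexity = 5.2806


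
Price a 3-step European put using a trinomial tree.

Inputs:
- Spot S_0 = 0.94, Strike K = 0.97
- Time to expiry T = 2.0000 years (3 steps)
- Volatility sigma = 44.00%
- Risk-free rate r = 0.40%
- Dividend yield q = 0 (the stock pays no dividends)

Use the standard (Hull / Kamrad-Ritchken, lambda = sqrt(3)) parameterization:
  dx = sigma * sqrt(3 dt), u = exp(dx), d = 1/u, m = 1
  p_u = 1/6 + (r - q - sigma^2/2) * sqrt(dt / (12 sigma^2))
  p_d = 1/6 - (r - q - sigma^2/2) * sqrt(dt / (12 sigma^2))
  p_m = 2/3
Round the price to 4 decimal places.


dt = T/N = 0.666667; dx = sigma*sqrt(3*dt) = 0.622254
u = exp(dx) = 1.863123; d = 1/u = 0.536733
p_u = 0.116955, p_m = 0.666667, p_d = 0.216378
Discount per step: exp(-r*dt) = 0.997337
Stock lattice S(k, j) with j the centered position index:
  k=0: S(0,+0) = 0.9400
  k=1: S(1,-1) = 0.5045; S(1,+0) = 0.9400; S(1,+1) = 1.7513
  k=2: S(2,-2) = 0.2708; S(2,-1) = 0.5045; S(2,+0) = 0.9400; S(2,+1) = 1.7513; S(2,+2) = 3.2630
  k=3: S(3,-3) = 0.1453; S(3,-2) = 0.2708; S(3,-1) = 0.5045; S(3,+0) = 0.9400; S(3,+1) = 1.7513; S(3,+2) = 3.2630; S(3,+3) = 6.0793
Terminal payoffs V(N, j) = max(K - S_T, 0):
  V(3,-3) = 0.824654; V(3,-2) = 0.699202; V(3,-1) = 0.465471; V(3,+0) = 0.030000; V(3,+1) = 0.000000; V(3,+2) = 0.000000; V(3,+3) = 0.000000
Backward induction: V(k, j) = exp(-r*dt) * [p_u * V(k+1, j+1) + p_m * V(k+1, j) + p_d * V(k+1, j-1)]
  V(2,-2) = exp(-r*dt) * [p_u*0.465471 + p_m*0.699202 + p_d*0.824654] = 0.697150
  V(2,-1) = exp(-r*dt) * [p_u*0.030000 + p_m*0.465471 + p_d*0.699202] = 0.463876
  V(2,+0) = exp(-r*dt) * [p_u*0.000000 + p_m*0.030000 + p_d*0.465471] = 0.120396
  V(2,+1) = exp(-r*dt) * [p_u*0.000000 + p_m*0.000000 + p_d*0.030000] = 0.006474
  V(2,+2) = exp(-r*dt) * [p_u*0.000000 + p_m*0.000000 + p_d*0.000000] = 0.000000
  V(1,-1) = exp(-r*dt) * [p_u*0.120396 + p_m*0.463876 + p_d*0.697150] = 0.472917
  V(1,+0) = exp(-r*dt) * [p_u*0.006474 + p_m*0.120396 + p_d*0.463876] = 0.180911
  V(1,+1) = exp(-r*dt) * [p_u*0.000000 + p_m*0.006474 + p_d*0.120396] = 0.030286
  V(0,+0) = exp(-r*dt) * [p_u*0.030286 + p_m*0.180911 + p_d*0.472917] = 0.225875

Answer: Price = V(0,0) = 0.2259


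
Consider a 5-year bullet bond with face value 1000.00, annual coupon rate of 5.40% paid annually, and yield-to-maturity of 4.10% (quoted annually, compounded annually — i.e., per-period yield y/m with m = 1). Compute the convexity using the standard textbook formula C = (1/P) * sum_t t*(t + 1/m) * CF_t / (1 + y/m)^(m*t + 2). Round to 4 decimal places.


Coupon per period c = face * coupon_rate / m = 54.000000
Periods per year m = 1; per-period yield y/m = 0.041000
Number of cashflows N = 5
Cashflows (t years, CF_t, discount factor 1/(1+y/m)^(m*t), PV):
  t = 1.0000: CF_t = 54.000000, DF = 0.960615, PV = 51.873199
  t = 2.0000: CF_t = 54.000000, DF = 0.922781, PV = 49.830162
  t = 3.0000: CF_t = 54.000000, DF = 0.886437, PV = 47.867591
  t = 4.0000: CF_t = 54.000000, DF = 0.851524, PV = 45.982316
  t = 5.0000: CF_t = 1054.000000, DF = 0.817987, PV = 862.158200
Price P = sum_t PV_t = 1057.711468
Convexity numerator sum_t t*(t + 1/m) * CF_t / (1+y/m)^(m*t + 2):
  t = 1.0000: term = 95.735182
  t = 2.0000: term = 275.893896
  t = 3.0000: term = 530.055516
  t = 4.0000: term = 848.631950
  t = 5.0000: term = 23867.490536
Convexity = (1/P) * sum = 25617.807080 / 1057.711468 = 24.220033

Answer: Convexity = 24.2200


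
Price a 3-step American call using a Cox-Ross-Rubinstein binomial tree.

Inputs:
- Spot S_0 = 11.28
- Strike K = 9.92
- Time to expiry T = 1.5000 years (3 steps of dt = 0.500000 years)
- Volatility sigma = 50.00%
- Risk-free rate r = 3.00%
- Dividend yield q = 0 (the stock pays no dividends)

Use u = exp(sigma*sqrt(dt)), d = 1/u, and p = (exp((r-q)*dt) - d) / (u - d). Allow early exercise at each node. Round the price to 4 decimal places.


Answer: Price = V(0,0) = 3.6399

Derivation:
dt = T/N = 0.500000
u = exp(sigma*sqrt(dt)) = 1.424119; d = 1/u = 0.702189
p = (exp((r-q)*dt) - d) / (u - d) = 0.433455
Discount per step: exp(-r*dt) = 0.985112
Stock lattice S(k, i) with i counting down-moves:
  k=0: S(0,0) = 11.2800
  k=1: S(1,0) = 16.0641; S(1,1) = 7.9207
  k=2: S(2,0) = 22.8771; S(2,1) = 11.2800; S(2,2) = 5.5618
  k=3: S(3,0) = 32.5798; S(3,1) = 16.0641; S(3,2) = 7.9207; S(3,3) = 3.9054
Terminal payoffs V(N, i) = max(S_T - K, 0):
  V(3,0) = 22.659766; V(3,1) = 6.144063; V(3,2) = 0.000000; V(3,3) = 0.000000
Backward induction: V(k, i) = exp(-r*dt) * [p * V(k+1, i) + (1-p) * V(k+1, i+1)]; then take max(V_cont, immediate exercise) for American.
  V(2,0) = exp(-r*dt) * [p*22.659766 + (1-p)*6.144063] = 13.104827; exercise = 12.957137; V(2,0) = max -> 13.104827
  V(2,1) = exp(-r*dt) * [p*6.144063 + (1-p)*0.000000] = 2.623527; exercise = 1.360000; V(2,1) = max -> 2.623527
  V(2,2) = exp(-r*dt) * [p*0.000000 + (1-p)*0.000000] = 0.000000; exercise = 0.000000; V(2,2) = max -> 0.000000
  V(1,0) = exp(-r*dt) * [p*13.104827 + (1-p)*2.623527] = 7.060003; exercise = 6.144063; V(1,0) = max -> 7.060003
  V(1,1) = exp(-r*dt) * [p*2.623527 + (1-p)*0.000000] = 1.120251; exercise = 0.000000; V(1,1) = max -> 1.120251
  V(0,0) = exp(-r*dt) * [p*7.060003 + (1-p)*1.120251] = 3.639858; exercise = 1.360000; V(0,0) = max -> 3.639858


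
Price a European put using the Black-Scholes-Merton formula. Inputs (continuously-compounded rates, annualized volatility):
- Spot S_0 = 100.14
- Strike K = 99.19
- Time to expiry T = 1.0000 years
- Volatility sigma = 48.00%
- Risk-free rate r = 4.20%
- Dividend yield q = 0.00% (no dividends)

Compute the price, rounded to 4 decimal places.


d1 = (ln(S/K) + (r - q + 0.5*sigma^2) * T) / (sigma * sqrt(T)) = 0.34735834
d2 = d1 - sigma * sqrt(T) = -0.13264166
exp(-rT) = 0.95886978; exp(-qT) = 1.00000000
P = K * exp(-rT) * N(-d2) - S_0 * exp(-qT) * N(-d1)
N(-d1) = 0.36416106; N(-d2) = 0.55276161
P = 99.1900 * 0.95886978 * 0.55276161 - 100.1400 * 1.00000000 * 0.36416106 = 16.1062

Answer: Price = 16.1062


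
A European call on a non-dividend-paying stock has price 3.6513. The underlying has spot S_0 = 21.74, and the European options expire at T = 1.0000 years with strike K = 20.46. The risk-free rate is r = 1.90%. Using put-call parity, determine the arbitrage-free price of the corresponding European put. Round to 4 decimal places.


Put-call parity: C - P = S_0 * exp(-qT) - K * exp(-rT).
S_0 * exp(-qT) = 21.7400 * 1.00000000 = 21.74000000
K * exp(-rT) = 20.4600 * 0.98117936 = 20.07492975
P = C - S*exp(-qT) + K*exp(-rT)
P = 3.6513 - 21.74000000 + 20.07492975 = 1.9862

Answer: Put price = 1.9862


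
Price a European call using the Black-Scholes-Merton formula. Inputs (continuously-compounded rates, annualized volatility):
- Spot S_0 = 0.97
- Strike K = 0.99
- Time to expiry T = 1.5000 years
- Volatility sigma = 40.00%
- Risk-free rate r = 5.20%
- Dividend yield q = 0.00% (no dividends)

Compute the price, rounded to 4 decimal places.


d1 = (ln(S/K) + (r - q + 0.5*sigma^2) * T) / (sigma * sqrt(T)) = 0.36250637
d2 = d1 - sigma * sqrt(T) = -0.12739158
exp(-rT) = 0.92496443; exp(-qT) = 1.00000000
C = S_0 * exp(-qT) * N(d1) - K * exp(-rT) * N(d2)
N(d1) = 0.64151317; N(d2) = 0.44931524
C = 0.9700 * 1.00000000 * 0.64151317 - 0.9900 * 0.92496443 * 0.44931524 = 0.2108

Answer: Price = 0.2108


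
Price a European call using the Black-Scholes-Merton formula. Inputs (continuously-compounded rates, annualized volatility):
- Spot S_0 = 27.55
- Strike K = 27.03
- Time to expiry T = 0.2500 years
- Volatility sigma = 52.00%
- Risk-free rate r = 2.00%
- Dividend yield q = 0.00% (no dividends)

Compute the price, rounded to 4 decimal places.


Answer: Price = 3.1551

Derivation:
d1 = (ln(S/K) + (r - q + 0.5*sigma^2) * T) / (sigma * sqrt(T)) = 0.22251991
d2 = d1 - sigma * sqrt(T) = -0.03748009
exp(-rT) = 0.99501248; exp(-qT) = 1.00000000
C = S_0 * exp(-qT) * N(d1) - K * exp(-rT) * N(d2)
N(d1) = 0.58804541; N(d2) = 0.48505111
C = 27.5500 * 1.00000000 * 0.58804541 - 27.0300 * 0.99501248 * 0.48505111 = 3.1551


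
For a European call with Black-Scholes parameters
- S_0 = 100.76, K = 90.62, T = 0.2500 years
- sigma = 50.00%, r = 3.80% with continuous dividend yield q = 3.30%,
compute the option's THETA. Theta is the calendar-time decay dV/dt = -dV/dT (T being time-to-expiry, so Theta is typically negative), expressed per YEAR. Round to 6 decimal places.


d1 = 0.5542660490; d2 = 0.3042660490
phi(d1) = 0.3421370266; exp(-qT) = 0.9917839379; exp(-rT) = 0.9905449824
Theta = -S*exp(-qT)*phi(d1)*sigma/(2*sqrt(T)) - r*K*exp(-rT)*N(d2) + q*S*exp(-qT)*N(d1)
N(d1) = 0.7103016091; N(d2) = 0.6195373957; sqrt(T) = 0.5000000000
Term 1 = -100.7600 * 0.9917839379 * 0.3421370266 * 0.5000 / (2 * 0.5000000000) = -17.0952442600
Term 2 = -0.0380 * 90.6200 * 0.9905449824 * 0.6195373957 = -2.1132427256
Term 3 = 0.0330 * 100.7600 * 0.9917839379 * 0.7103016091 = 2.3424048994
Theta = -17.0952442600 + (-2.1132427256) + (2.3424048994) = -16.866082

Answer: Theta = -16.866082


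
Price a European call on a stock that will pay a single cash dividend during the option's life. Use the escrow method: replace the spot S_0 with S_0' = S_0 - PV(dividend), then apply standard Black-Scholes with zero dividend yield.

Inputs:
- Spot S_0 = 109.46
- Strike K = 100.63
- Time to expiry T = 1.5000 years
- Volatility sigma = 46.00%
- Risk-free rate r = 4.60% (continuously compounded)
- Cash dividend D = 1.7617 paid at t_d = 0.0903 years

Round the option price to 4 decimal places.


Answer: Price = 29.8938

Derivation:
PV(D) = D * exp(-r * t_d) = 1.7617 * 0.99585482 = 1.75439743
S_0' = S_0 - PV(D) = 109.4600 - 1.75439743 = 107.70560257
d1 = (ln(S_0'/K) + (r + sigma^2/2)*T) / (sigma*sqrt(T)) = 0.52477865
d2 = d1 - sigma*sqrt(T) = -0.03860400
exp(-rT) = 0.93332668
N(d1) = 0.70013146; N(d2) = 0.48460306
C = S_0' * N(d1) - K * exp(-rT) * N(d2) = 107.70560257 * 0.70013146 - 100.6300 * 0.93332668 * 0.48460306 = 29.8938


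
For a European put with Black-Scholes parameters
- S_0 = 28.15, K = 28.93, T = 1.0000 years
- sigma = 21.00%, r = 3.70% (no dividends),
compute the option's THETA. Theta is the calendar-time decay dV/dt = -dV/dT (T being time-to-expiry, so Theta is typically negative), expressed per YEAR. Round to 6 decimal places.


d1 = 0.1510392171; d2 = -0.0589607829
phi(d1) = 0.3944176303; exp(-qT) = 1.0000000000; exp(-rT) = 0.9636761353
Theta = -S*exp(-qT)*phi(d1)*sigma/(2*sqrt(T)) + r*K*exp(-rT)*N(-d2) - q*S*exp(-qT)*N(-d1)
N(-d1) = 0.4399723900; N(-d2) = 0.5235083278; sqrt(T) = 1.0000000000
Term 1 = -28.1500 * 1.0000000000 * 0.3944176303 * 0.2100 / (2 * 1.0000000000) = -1.1657999108
Term 2 = 0.0370 * 28.9300 * 0.9636761353 * 0.5235083278 = 0.5400137978
Term 3 = 0 (no dividend yield, q = 0)
Theta = -1.1657999108 + (0.5400137978) + (0.0000000000) = -0.625786

Answer: Theta = -0.625786


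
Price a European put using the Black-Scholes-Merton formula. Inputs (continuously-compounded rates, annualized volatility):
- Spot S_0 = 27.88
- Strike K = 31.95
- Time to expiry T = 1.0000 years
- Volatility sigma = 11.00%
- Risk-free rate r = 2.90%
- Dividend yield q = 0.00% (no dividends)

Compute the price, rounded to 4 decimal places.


d1 = (ln(S/K) + (r - q + 0.5*sigma^2) * T) / (sigma * sqrt(T)) = -0.92011450
d2 = d1 - sigma * sqrt(T) = -1.03011450
exp(-rT) = 0.97141646; exp(-qT) = 1.00000000
P = K * exp(-rT) * N(-d2) - S_0 * exp(-qT) * N(-d1)
N(-d1) = 0.82124354; N(-d2) = 0.84852187
P = 31.9500 * 0.97141646 * 0.84852187 - 27.8800 * 1.00000000 * 0.82124354 = 3.4391

Answer: Price = 3.4391


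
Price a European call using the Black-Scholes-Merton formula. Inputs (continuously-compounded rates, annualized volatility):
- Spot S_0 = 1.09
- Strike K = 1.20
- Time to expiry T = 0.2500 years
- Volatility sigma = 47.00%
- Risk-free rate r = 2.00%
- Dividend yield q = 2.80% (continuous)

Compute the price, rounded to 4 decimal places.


d1 = (ln(S/K) + (r - q + 0.5*sigma^2) * T) / (sigma * sqrt(T)) = -0.30013345
d2 = d1 - sigma * sqrt(T) = -0.53513345
exp(-rT) = 0.99501248; exp(-qT) = 0.99302444
C = S_0 * exp(-qT) * N(d1) - K * exp(-rT) * N(d2)
N(d1) = 0.38203768; N(d2) = 0.29627879
C = 1.0900 * 0.99302444 * 0.38203768 - 1.2000 * 0.99501248 * 0.29627879 = 0.0598

Answer: Price = 0.0598


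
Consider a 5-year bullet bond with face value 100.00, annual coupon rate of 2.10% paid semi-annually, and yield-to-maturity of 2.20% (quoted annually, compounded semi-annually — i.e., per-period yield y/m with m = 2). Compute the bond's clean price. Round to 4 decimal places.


Answer: Price = 99.5290

Derivation:
Coupon per period c = face * coupon_rate / m = 1.050000
Periods per year m = 2; per-period yield y/m = 0.011000
Number of cashflows N = 10
Cashflows (t years, CF_t, discount factor 1/(1+y/m)^(m*t), PV):
  t = 0.5000: CF_t = 1.050000, DF = 0.989120, PV = 1.038576
  t = 1.0000: CF_t = 1.050000, DF = 0.978358, PV = 1.027276
  t = 1.5000: CF_t = 1.050000, DF = 0.967713, PV = 1.016099
  t = 2.0000: CF_t = 1.050000, DF = 0.957184, PV = 1.005043
  t = 2.5000: CF_t = 1.050000, DF = 0.946769, PV = 0.994108
  t = 3.0000: CF_t = 1.050000, DF = 0.936468, PV = 0.983292
  t = 3.5000: CF_t = 1.050000, DF = 0.926279, PV = 0.972593
  t = 4.0000: CF_t = 1.050000, DF = 0.916201, PV = 0.962011
  t = 4.5000: CF_t = 1.050000, DF = 0.906232, PV = 0.951544
  t = 5.0000: CF_t = 101.050000, DF = 0.896372, PV = 90.578424
Price P = sum_t PV_t = 99.528965


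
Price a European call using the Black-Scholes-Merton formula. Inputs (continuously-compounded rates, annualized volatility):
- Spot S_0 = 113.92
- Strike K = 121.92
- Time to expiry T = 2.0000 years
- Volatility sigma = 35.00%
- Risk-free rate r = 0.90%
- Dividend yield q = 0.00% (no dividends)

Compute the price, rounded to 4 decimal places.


d1 = (ln(S/K) + (r - q + 0.5*sigma^2) * T) / (sigma * sqrt(T)) = 0.14673750
d2 = d1 - sigma * sqrt(T) = -0.34823725
exp(-rT) = 0.98216103; exp(-qT) = 1.00000000
C = S_0 * exp(-qT) * N(d1) - K * exp(-rT) * N(d2)
N(d1) = 0.55833039; N(d2) = 0.36383101
C = 113.9200 * 1.00000000 * 0.55833039 - 121.9200 * 0.98216103 * 0.36383101 = 20.0380

Answer: Price = 20.0380


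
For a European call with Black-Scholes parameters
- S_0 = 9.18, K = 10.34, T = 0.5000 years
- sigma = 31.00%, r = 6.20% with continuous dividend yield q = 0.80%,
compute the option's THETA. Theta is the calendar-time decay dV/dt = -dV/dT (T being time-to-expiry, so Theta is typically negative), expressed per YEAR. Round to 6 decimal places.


Answer: Theta = -0.919788

Derivation:
d1 = -0.3100670738; d2 = -0.5292701759
phi(d1) = 0.3802184480; exp(-qT) = 0.9960079893; exp(-rT) = 0.9694755731
Theta = -S*exp(-qT)*phi(d1)*sigma/(2*sqrt(T)) - r*K*exp(-rT)*N(d2) + q*S*exp(-qT)*N(d1)
N(d1) = 0.3782549752; N(d2) = 0.2983090208; sqrt(T) = 0.7071067812
Term 1 = -9.1800 * 0.9960079893 * 0.3802184480 * 0.3100 / (2 * 0.7071067812) = -0.7620533631
Term 2 = -0.0620 * 10.3400 * 0.9694755731 * 0.2983090208 = -0.1854024573
Term 3 = 0.0080 * 9.1800 * 0.9960079893 * 0.3782549752 = 0.0276681511
Theta = -0.7620533631 + (-0.1854024573) + (0.0276681511) = -0.919788


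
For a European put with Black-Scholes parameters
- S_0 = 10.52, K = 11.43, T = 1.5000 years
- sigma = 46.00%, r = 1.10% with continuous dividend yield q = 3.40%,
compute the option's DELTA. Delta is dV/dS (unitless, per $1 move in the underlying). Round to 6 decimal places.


Answer: Delta = -0.447415

Derivation:
d1 = 0.0731948884; d2 = -0.4901877525
phi(d1) = 0.3978750455; exp(-qT) = 0.9502786705; exp(-rT) = 0.9836353794
N(-d1) = 0.4708255170
Delta = -exp(-qT) * N(-d1) = -0.9502786705 * 0.4708255170 = -0.447415


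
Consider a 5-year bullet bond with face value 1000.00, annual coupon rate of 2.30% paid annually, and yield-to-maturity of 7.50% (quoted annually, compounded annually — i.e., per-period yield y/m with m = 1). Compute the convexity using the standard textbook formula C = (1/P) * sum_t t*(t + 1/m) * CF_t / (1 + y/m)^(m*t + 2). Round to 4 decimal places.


Coupon per period c = face * coupon_rate / m = 23.000000
Periods per year m = 1; per-period yield y/m = 0.075000
Number of cashflows N = 5
Cashflows (t years, CF_t, discount factor 1/(1+y/m)^(m*t), PV):
  t = 1.0000: CF_t = 23.000000, DF = 0.930233, PV = 21.395349
  t = 2.0000: CF_t = 23.000000, DF = 0.865333, PV = 19.902650
  t = 3.0000: CF_t = 23.000000, DF = 0.804961, PV = 18.514093
  t = 4.0000: CF_t = 23.000000, DF = 0.748801, PV = 17.222412
  t = 5.0000: CF_t = 1023.000000, DF = 0.696559, PV = 712.579481
Price P = sum_t PV_t = 789.613985
Convexity numerator sum_t t*(t + 1/m) * CF_t / (1+y/m)^(m*t + 2):
  t = 1.0000: term = 37.028186
  t = 2.0000: term = 103.334473
  t = 3.0000: term = 192.250183
  t = 4.0000: term = 298.062298
  t = 5.0000: term = 18498.547909
Convexity = (1/P) * sum = 19129.223049 / 789.613985 = 24.226044

Answer: Convexity = 24.2260


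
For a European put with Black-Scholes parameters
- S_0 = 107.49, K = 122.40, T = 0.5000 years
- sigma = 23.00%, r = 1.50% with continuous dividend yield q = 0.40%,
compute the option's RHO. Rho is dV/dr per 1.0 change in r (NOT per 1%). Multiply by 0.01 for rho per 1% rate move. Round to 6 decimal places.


d1 = -0.6835665821; d2 = -0.8462011418
phi(d1) = 0.3158240042; exp(-qT) = 0.9980019987; exp(-rT) = 0.9925280548
N(-d2) = 0.8012797275
Rho = -K*T*exp(-rT)*N(-d2) = -122.4000 * 0.5000 * 0.9925280548 * 0.8012797275 = -48.671908

Answer: Rho = -48.671908


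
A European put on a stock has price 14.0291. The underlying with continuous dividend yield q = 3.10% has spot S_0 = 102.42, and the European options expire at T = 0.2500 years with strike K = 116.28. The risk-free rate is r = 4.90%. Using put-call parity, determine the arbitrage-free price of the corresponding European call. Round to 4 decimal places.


Put-call parity: C - P = S_0 * exp(-qT) - K * exp(-rT).
S_0 * exp(-qT) = 102.4200 * 0.99227995 = 101.62931287
K * exp(-rT) = 116.2800 * 0.98782473 = 114.86425912
C = P + S*exp(-qT) - K*exp(-rT)
C = 14.0291 + 101.62931287 - 114.86425912 = 0.7942

Answer: Call price = 0.7942
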